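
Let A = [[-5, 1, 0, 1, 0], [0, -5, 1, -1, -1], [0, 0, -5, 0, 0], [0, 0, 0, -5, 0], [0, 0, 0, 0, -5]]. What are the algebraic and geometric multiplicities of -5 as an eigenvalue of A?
The characteristic polynomial is (x + 5)^5, so the factor x + 5 appears with exponent 5: the algebraic multiplicity is 5.

rank(A + 5I) = 2, so the eigenspace has dimension 5 - 2 = 3: the geometric multiplicity is 3.

Since 3 < 5, A is not diagonalizable.

algebraic multiplicity 5, geometric multiplicity 3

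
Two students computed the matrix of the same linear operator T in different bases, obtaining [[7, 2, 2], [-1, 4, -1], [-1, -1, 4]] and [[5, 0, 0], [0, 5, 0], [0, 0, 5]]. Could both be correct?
Both have characteristic polynomial (x - 5)^3, but the minimal polynomial of A is (x - 5)^2 while the minimal polynomial of B is x - 5. The minimal polynomial is a similarity invariant, so A and B are not similar.

No.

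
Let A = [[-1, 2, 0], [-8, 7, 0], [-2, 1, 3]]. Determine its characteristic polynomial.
xI - A = [[x + 1, -2, 0], [8, x - 7, 0], [2, -1, x - 3]].

Expanding det(xI - A) along the first row:
det(xI - A) = + (x + 1)·det([[x - 7, 0], [-1, x - 3]]) - (-2)·det([[8, 0], [2, x - 3]]) + (0)·det([[8, x - 7], [2, -1]]).

Evaluating gives χ_A(x) = x^3 - 9x^2 + 27x - 27 = (x - 3)^3.

χ_A(x) = (x - 3)^3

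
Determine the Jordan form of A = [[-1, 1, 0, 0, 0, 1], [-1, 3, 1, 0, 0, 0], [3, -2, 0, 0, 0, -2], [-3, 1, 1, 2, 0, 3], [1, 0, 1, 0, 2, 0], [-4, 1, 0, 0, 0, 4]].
J = [[1, 1, 0, 0, 0, 0], [0, 1, 1, 0, 0, 0], [0, 0, 1, 0, 0, 0], [0, 0, 0, 2, 0, 0], [0, 0, 0, 0, 2, 0], [0, 0, 0, 0, 0, 3]]

The characteristic polynomial is det(xI - A) = (x - 3)(x - 2)^2(x - 1)^3, so the eigenvalues are 1 (algebraic multiplicity 3), 2 (algebraic multiplicity 2), 3 (algebraic multiplicity 1).

For λ = 1: rank(A - I) = 5, rank((A - I)^2) = 4, rank((A - I)^3) = 3. The eigenspace has dimension 6 - 5 = 1, so there is 1 Jordan block; the rank sequence gives block sizes [3].

For λ = 2: rank(A - 2I) = 4. The eigenspace has dimension 6 - 4 = 2, so there are 2 Jordan blocks; the rank sequence gives block sizes [1, 1].

For λ = 3: algebraic multiplicity 1 gives one 1×1 block.

Assembling the blocks gives the Jordan form J above.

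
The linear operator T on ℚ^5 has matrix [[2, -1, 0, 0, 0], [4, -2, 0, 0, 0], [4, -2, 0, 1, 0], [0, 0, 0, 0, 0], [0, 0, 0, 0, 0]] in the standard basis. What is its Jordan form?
The characteristic polynomial is det(xI - A) = x^5, so the eigenvalues are 0 (algebraic multiplicity 5).

For λ = 0: rank(A) = 2, rank(A^2) = 0. The eigenspace has dimension 5 - 2 = 3, so there are 3 Jordan blocks; the rank sequence gives block sizes [2, 2, 1].

Assembling the blocks gives the Jordan form J above.

J = [[0, 1, 0, 0, 0], [0, 0, 0, 0, 0], [0, 0, 0, 1, 0], [0, 0, 0, 0, 0], [0, 0, 0, 0, 0]]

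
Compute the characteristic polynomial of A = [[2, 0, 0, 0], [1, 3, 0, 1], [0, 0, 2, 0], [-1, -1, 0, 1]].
χ_A(x) = (x - 2)^4

xI - A = [[x - 2, 0, 0, 0], [-1, x - 3, 0, -1], [0, 0, x - 2, 0], [1, 1, 0, x - 1]].

Expanding det(xI - A) along the first row:
det(xI - A) = + (x - 2)·det([[x - 3, 0, -1], [0, x - 2, 0], [1, 0, x - 1]]) - (0)·det([[-1, 0, -1], [0, x - 2, 0], [1, 0, x - 1]]) + (0)·det([[-1, x - 3, -1], [0, 0, 0], [1, 1, x - 1]]) - (0)·det([[-1, x - 3, 0], [0, 0, x - 2], [1, 1, 0]]).

Evaluating gives χ_A(x) = x^4 - 8x^3 + 24x^2 - 32x + 16 = (x - 2)^4.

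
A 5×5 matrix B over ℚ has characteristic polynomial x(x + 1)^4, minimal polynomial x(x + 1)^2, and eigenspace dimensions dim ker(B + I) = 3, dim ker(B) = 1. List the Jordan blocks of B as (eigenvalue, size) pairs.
λ = -1: algebraic multiplicity 4 (exponent in χ_B), largest block size 2 (exponent in m_B), 3 blocks (geometric multiplicity). These force block sizes [2, 1, 1].
λ = 0: algebraic multiplicity 1 (exponent in χ_B), largest block size 1 (exponent in m_B), 1 block (geometric multiplicity). This forces block sizes [1].

Jordan blocks: (-1, 2), (-1, 1), (-1, 1), (0, 1)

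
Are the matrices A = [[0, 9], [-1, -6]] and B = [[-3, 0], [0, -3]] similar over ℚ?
Both have characteristic polynomial (x + 3)^2, but the minimal polynomial of A is (x + 3)^2 while the minimal polynomial of B is x + 3. The minimal polynomial is a similarity invariant, so A and B are not similar.

No.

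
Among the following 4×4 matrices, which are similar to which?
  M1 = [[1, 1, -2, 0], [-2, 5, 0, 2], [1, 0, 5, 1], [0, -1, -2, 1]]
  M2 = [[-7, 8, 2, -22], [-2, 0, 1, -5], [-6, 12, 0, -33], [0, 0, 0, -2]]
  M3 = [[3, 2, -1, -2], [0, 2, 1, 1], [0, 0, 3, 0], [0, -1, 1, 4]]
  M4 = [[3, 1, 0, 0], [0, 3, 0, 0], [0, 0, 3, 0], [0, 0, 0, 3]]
3 classes: {M1, M3}, {M2}, {M4}

Characteristic polynomials: χ_{M1} = (x - 3)^4, χ_{M2} = (x + 2)^3(x + 3), χ_{M3} = (x - 3)^4, χ_{M4} = (x - 3)^4.

{M1, M3}: invariant factors (x - 3)^2, (x - 3)^2.

{M2}: invariant factors (x + 2)^3(x + 3).

{M4}: invariant factors x - 3, x - 3, (x - 3)^2.

Matrices are similar if and only if their invariant-factor lists agree; the partition into similarity classes is {M1, M3}, {M2}, {M4}.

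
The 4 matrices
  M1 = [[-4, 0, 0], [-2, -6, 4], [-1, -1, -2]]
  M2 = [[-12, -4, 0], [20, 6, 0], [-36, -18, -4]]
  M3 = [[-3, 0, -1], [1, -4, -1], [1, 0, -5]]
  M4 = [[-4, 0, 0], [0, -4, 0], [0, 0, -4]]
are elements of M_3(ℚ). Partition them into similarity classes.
3 classes: {M1, M3}, {M2}, {M4}

Characteristic polynomials: χ_{M1} = (x + 4)^3, χ_{M2} = (x + 2)(x + 4)^2, χ_{M3} = (x + 4)^3, χ_{M4} = (x + 4)^3.

{M1, M3}: invariant factors x + 4, (x + 4)^2.

{M2}: invariant factors x + 4, (x + 2)(x + 4).

{M4}: invariant factors x + 4, x + 4, x + 4.

Matrices are similar if and only if their invariant-factor lists agree; the partition into similarity classes is {M1, M3}, {M2}, {M4}.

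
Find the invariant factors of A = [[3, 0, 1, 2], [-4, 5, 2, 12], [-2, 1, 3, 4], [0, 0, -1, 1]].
x - 3, (x - 3)^3

The Jordan structure of A has elementary divisors (x - 3)^3, (x - 3). Arranging the block sizes at each eigenvalue in decreasing order and taking row products gives the invariant factors.

Invariant factors (smallest first, each dividing the next): x - 3, (x - 3)^3.

Check: the last factor (x - 3)^3 is the minimal polynomial, and the product (x - 3)^4 is the characteristic polynomial.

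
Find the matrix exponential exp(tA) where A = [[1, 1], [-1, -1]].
e^{tA} = [[t + 1, t], [-t, 1 - t]]

A has Jordan form J = [[0, 1], [0, 0]] with A = PJP^{-1}, so e^{tA} = P e^{tJ} P^{-1}.

For a Jordan block J_k(λ), e^{tJ_k(λ)} = e^{λt} · (I + tN + t^2 N^2/2! + ... + t^{k-1} N^{k-1}/(k-1)!) where N is the nilpotent superdiagonal part.

Assembling the blocks and conjugating back gives the entries of e^{tA} as shown above.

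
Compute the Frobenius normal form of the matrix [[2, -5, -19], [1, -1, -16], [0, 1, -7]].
R = [[0, 0, -8], [1, 0, -12], [0, 1, -6]]

The invariant factors of A (the non-unit diagonal entries of the Smith normal form of xI - A over ℚ[x]) are (x + 2)^3, each dividing the next. The characteristic polynomial is their product, (x + 2)^3.

The rational canonical form is the block-diagonal matrix of companion matrices C(f_i):
R = [[0, 0, -8], [1, 0, -12], [0, 1, -6]].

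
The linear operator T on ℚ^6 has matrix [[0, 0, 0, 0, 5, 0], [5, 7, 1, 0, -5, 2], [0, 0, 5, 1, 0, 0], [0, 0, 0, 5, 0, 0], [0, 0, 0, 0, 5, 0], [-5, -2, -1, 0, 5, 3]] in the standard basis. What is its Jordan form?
The characteristic polynomial is det(xI - A) = x(x - 5)^5, so the eigenvalues are 0 (algebraic multiplicity 1), 5 (algebraic multiplicity 5).

For λ = 0: algebraic multiplicity 1 gives one 1×1 block.

For λ = 5: rank(A - 5I) = 3, rank((A - 5I)^2) = 2, rank((A - 5I)^3) = 1. The eigenspace has dimension 6 - 3 = 3, so there are 3 Jordan blocks; the rank sequence gives block sizes [3, 1, 1].

Assembling the blocks gives the Jordan form J above.

J = [[0, 0, 0, 0, 0, 0], [0, 5, 1, 0, 0, 0], [0, 0, 5, 1, 0, 0], [0, 0, 0, 5, 0, 0], [0, 0, 0, 0, 5, 0], [0, 0, 0, 0, 0, 5]]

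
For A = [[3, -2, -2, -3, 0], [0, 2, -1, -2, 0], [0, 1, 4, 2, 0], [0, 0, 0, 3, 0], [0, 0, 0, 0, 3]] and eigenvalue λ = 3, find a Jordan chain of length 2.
v_1 = [[0, 1, 0, 0, 0]]^T, v_2 = [[-2, -1, 1, 0, 0]]^T

We seek v_1 ∈ ker((A - 3I)^2) \ ker(A - 3I), then set v_{i+1} = (A - 3I) v_i.

One such chain is v_1 = [[0, 1, 0, 0, 0]]^T, v_2 = [[-2, -1, 1, 0, 0]]^T. Check: (A - 3I) v_2 = [[0, 0, 0, 0, 0]]^T = 0.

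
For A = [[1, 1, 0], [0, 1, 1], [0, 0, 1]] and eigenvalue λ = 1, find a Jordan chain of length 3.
We seek v_1 ∈ ker((A - I)^3) \ ker((A - I)^2), then set v_{i+1} = (A - I) v_i.

One such chain is v_1 = [[0, 0, 1]]^T, v_2 = [[0, 1, 0]]^T, v_3 = [[1, 0, 0]]^T. Check: (A - I) v_3 = [[0, 0, 0]]^T = 0.

v_1 = [[0, 0, 1]]^T, v_2 = [[0, 1, 0]]^T, v_3 = [[1, 0, 0]]^T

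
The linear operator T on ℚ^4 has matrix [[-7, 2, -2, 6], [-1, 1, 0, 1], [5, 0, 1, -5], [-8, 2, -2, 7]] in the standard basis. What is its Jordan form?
The characteristic polynomial is det(xI - A) = (x - 1)^3(x + 1), so the eigenvalues are -1 (algebraic multiplicity 1), 1 (algebraic multiplicity 3).

For λ = -1: algebraic multiplicity 1 gives one 1×1 block.

For λ = 1: rank(A - I) = 2, rank((A - I)^2) = 1. The eigenspace has dimension 4 - 2 = 2, so there are 2 Jordan blocks; the rank sequence gives block sizes [2, 1].

Assembling the blocks gives the Jordan form J above.

J = [[-1, 0, 0, 0], [0, 1, 1, 0], [0, 0, 1, 0], [0, 0, 0, 1]]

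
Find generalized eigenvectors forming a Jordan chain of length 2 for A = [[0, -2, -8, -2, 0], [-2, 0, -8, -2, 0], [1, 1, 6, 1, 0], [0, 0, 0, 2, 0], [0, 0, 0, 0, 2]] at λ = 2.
v_1 = [[0, 1, 0, 0, 1]]^T, v_2 = [[-2, -2, 1, 0, 0]]^T

We seek v_1 ∈ ker((A - 2I)^2) \ ker(A - 2I), then set v_{i+1} = (A - 2I) v_i.

One such chain is v_1 = [[0, 1, 0, 0, 1]]^T, v_2 = [[-2, -2, 1, 0, 0]]^T. Check: (A - 2I) v_2 = [[0, 0, 0, 0, 0]]^T = 0.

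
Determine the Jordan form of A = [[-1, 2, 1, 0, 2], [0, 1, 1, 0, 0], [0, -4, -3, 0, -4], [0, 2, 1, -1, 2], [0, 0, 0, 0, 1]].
The characteristic polynomial is det(xI - A) = (x - 1)(x + 1)^4, so the eigenvalues are -1 (algebraic multiplicity 4), 1 (algebraic multiplicity 1).

For λ = -1: rank(A + I) = 2, rank((A + I)^2) = 1. The eigenspace has dimension 5 - 2 = 3, so there are 3 Jordan blocks; the rank sequence gives block sizes [2, 1, 1].

For λ = 1: algebraic multiplicity 1 gives one 1×1 block.

Assembling the blocks gives the Jordan form J above.

J = [[-1, 1, 0, 0, 0], [0, -1, 0, 0, 0], [0, 0, -1, 0, 0], [0, 0, 0, -1, 0], [0, 0, 0, 0, 1]]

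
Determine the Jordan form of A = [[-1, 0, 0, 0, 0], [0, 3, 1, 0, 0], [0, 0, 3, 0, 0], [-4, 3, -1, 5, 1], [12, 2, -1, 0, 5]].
The characteristic polynomial is det(xI - A) = (x - 5)^2(x - 3)^2(x + 1), so the eigenvalues are -1 (algebraic multiplicity 1), 3 (algebraic multiplicity 2), 5 (algebraic multiplicity 2).

For λ = -1: algebraic multiplicity 1 gives one 1×1 block.

For λ = 3: rank(A - 3I) = 4, rank((A - 3I)^2) = 3. The eigenspace has dimension 5 - 4 = 1, so there is 1 Jordan block; the rank sequence gives block sizes [2].

For λ = 5: rank(A - 5I) = 4, rank((A - 5I)^2) = 3. The eigenspace has dimension 5 - 4 = 1, so there is 1 Jordan block; the rank sequence gives block sizes [2].

Assembling the blocks gives the Jordan form J above.

J = [[-1, 0, 0, 0, 0], [0, 3, 1, 0, 0], [0, 0, 3, 0, 0], [0, 0, 0, 5, 1], [0, 0, 0, 0, 5]]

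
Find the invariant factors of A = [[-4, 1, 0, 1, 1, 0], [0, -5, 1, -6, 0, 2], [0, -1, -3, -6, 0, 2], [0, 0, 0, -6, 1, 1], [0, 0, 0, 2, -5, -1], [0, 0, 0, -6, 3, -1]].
The Jordan structure of A has elementary divisors (x + 4)^3, (x + 4)^2, (x + 4). Arranging the block sizes at each eigenvalue in decreasing order and taking row products gives the invariant factors.

Invariant factors (smallest first, each dividing the next): x + 4, (x + 4)^2, (x + 4)^3.

Check: the last factor (x + 4)^3 is the minimal polynomial, and the product (x + 4)^6 is the characteristic polynomial.

x + 4, (x + 4)^2, (x + 4)^3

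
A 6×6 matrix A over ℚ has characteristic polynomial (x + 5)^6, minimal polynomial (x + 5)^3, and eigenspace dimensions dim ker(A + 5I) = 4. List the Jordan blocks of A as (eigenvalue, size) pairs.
Jordan blocks: (-5, 3), (-5, 1), (-5, 1), (-5, 1)

λ = -5: algebraic multiplicity 6 (exponent in χ_A), largest block size 3 (exponent in m_A), 4 blocks (geometric multiplicity). These force block sizes [3, 1, 1, 1].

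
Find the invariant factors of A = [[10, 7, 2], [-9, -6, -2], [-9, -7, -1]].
The Jordan structure of A has elementary divisors (x - 1)^2, (x - 1). Arranging the block sizes at each eigenvalue in decreasing order and taking row products gives the invariant factors.

Invariant factors (smallest first, each dividing the next): x - 1, (x - 1)^2.

Check: the last factor (x - 1)^2 is the minimal polynomial, and the product (x - 1)^3 is the characteristic polynomial.

x - 1, (x - 1)^2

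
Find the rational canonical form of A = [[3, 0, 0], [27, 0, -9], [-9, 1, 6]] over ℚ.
The invariant factors of A (the non-unit diagonal entries of the Smith normal form of xI - A over ℚ[x]) are x - 3, (x - 3)^2, each dividing the next. The characteristic polynomial is their product, (x - 3)^3.

The rational canonical form is the block-diagonal matrix of companion matrices C(f_i):
R = [[3, 0, 0], [0, 0, -9], [0, 1, 6]].

R = [[3, 0, 0], [0, 0, -9], [0, 1, 6]]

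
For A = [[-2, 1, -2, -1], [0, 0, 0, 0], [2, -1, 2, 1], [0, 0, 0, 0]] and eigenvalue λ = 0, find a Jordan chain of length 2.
v_1 = [[0, 1, -2, 4]]^T, v_2 = [[1, 0, -1, 0]]^T

We seek v_1 ∈ ker(A^2) \ ker(A), then set v_{i+1} = A v_i.

One such chain is v_1 = [[0, 1, -2, 4]]^T, v_2 = [[1, 0, -1, 0]]^T. Check: A v_2 = [[0, 0, 0, 0]]^T = 0.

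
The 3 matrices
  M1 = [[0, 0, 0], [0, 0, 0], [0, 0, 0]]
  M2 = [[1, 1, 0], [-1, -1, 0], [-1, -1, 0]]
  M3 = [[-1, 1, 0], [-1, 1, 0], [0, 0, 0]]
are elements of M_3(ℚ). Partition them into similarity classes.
2 classes: {M1}, {M2, M3}

Characteristic polynomials: χ_{M1} = x^3, χ_{M2} = x^3, χ_{M3} = x^3.

{M1}: invariant factors x, x, x.

{M2, M3}: invariant factors x, x^2.

Matrices are similar if and only if their invariant-factor lists agree; the partition into similarity classes is {M1}, {M2, M3}.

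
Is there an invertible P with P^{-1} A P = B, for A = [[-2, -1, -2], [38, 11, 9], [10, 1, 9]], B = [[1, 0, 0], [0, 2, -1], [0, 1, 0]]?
trace(A) = 18 but trace(B) = 3. The trace is a similarity invariant, so A and B are not similar.

No.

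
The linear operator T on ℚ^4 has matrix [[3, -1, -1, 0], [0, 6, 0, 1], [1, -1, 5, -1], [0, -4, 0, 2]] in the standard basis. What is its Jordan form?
The characteristic polynomial is det(xI - A) = (x - 4)^4, so the eigenvalues are 4 (algebraic multiplicity 4).

For λ = 4: rank(A - 4I) = 2, rank((A - 4I)^2) = 0. The eigenspace has dimension 4 - 2 = 2, so there are 2 Jordan blocks; the rank sequence gives block sizes [2, 2].

Assembling the blocks gives the Jordan form J above.

J = [[4, 1, 0, 0], [0, 4, 0, 0], [0, 0, 4, 1], [0, 0, 0, 4]]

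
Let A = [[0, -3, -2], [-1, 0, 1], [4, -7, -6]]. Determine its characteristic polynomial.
χ_A(x) = (x + 2)^3

xI - A = [[x, 3, 2], [1, x, -1], [-4, 7, x + 6]].

Expanding det(xI - A) along the first row:
det(xI - A) = + (x)·det([[x, -1], [7, x + 6]]) - (3)·det([[1, -1], [-4, x + 6]]) + (2)·det([[1, x], [-4, 7]]).

Evaluating gives χ_A(x) = x^3 + 6x^2 + 12x + 8 = (x + 2)^3.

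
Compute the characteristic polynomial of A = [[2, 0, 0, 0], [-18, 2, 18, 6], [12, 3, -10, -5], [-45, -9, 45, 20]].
xI - A = [[x - 2, 0, 0, 0], [18, x - 2, -18, -6], [-12, -3, x + 10, 5], [45, 9, -45, x - 20]].

Expanding det(xI - A) along the first row:
det(xI - A) = + (x - 2)·det([[x - 2, -18, -6], [-3, x + 10, 5], [9, -45, x - 20]]) - (0)·det([[18, -18, -6], [-12, x + 10, 5], [45, -45, x - 20]]) + (0)·det([[18, x - 2, -6], [-12, -3, 5], [45, 9, x - 20]]) - (0)·det([[18, x - 2, -18], [-12, -3, x + 10], [45, 9, -45]]).

Evaluating gives χ_A(x) = x^4 - 14x^3 + 69x^2 - 140x + 100 = (x - 5)^2(x - 2)^2.

χ_A(x) = (x - 5)^2(x - 2)^2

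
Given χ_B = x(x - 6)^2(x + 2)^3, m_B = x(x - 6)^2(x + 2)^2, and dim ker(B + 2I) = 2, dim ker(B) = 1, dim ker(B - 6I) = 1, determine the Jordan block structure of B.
Jordan blocks: (-2, 2), (-2, 1), (0, 1), (6, 2)

λ = -2: algebraic multiplicity 3 (exponent in χ_B), largest block size 2 (exponent in m_B), 2 blocks (geometric multiplicity). These force block sizes [2, 1].
λ = 0: algebraic multiplicity 1 (exponent in χ_B), largest block size 1 (exponent in m_B), 1 block (geometric multiplicity). This forces block sizes [1].
λ = 6: algebraic multiplicity 2 (exponent in χ_B), largest block size 2 (exponent in m_B), 1 block (geometric multiplicity). This forces block sizes [2].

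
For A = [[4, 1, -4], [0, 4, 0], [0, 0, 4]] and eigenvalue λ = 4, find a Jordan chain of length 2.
We seek v_1 ∈ ker((A - 4I)^2) \ ker(A - 4I), then set v_{i+1} = (A - 4I) v_i.

One such chain is v_1 = [[0, -3, -1]]^T, v_2 = [[1, 0, 0]]^T. Check: (A - 4I) v_2 = [[0, 0, 0]]^T = 0.

v_1 = [[0, -3, -1]]^T, v_2 = [[1, 0, 0]]^T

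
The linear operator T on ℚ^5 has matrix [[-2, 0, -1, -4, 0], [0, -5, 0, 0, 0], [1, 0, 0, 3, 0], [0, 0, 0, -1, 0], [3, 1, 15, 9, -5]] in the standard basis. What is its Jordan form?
J = [[-5, 1, 0, 0, 0], [0, -5, 0, 0, 0], [0, 0, -1, 1, 0], [0, 0, 0, -1, 1], [0, 0, 0, 0, -1]]

The characteristic polynomial is det(xI - A) = (x + 1)^3(x + 5)^2, so the eigenvalues are -5 (algebraic multiplicity 2), -1 (algebraic multiplicity 3).

For λ = -5: rank(A + 5I) = 4, rank((A + 5I)^2) = 3. The eigenspace has dimension 5 - 4 = 1, so there is 1 Jordan block; the rank sequence gives block sizes [2].

For λ = -1: rank(A + I) = 4, rank((A + I)^2) = 3, rank((A + I)^3) = 2. The eigenspace has dimension 5 - 4 = 1, so there is 1 Jordan block; the rank sequence gives block sizes [3].

Assembling the blocks gives the Jordan form J above.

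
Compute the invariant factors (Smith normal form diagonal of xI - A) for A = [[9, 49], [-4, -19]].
(x + 5)^2

The Jordan structure of A has elementary divisors (x + 5)^2. Arranging the block sizes at each eigenvalue in decreasing order and taking row products gives the invariant factors.

Invariant factors (smallest first, each dividing the next): (x + 5)^2.

Check: the last factor (x + 5)^2 is the minimal polynomial, and the product (x + 5)^2 is the characteristic polynomial.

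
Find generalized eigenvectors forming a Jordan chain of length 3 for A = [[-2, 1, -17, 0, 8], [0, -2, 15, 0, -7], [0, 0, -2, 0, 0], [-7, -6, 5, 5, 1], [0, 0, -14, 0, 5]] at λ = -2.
v_1 = [[-1, 0, 1, -2, 2]]^T, v_2 = [[-1, 1, 0, 0, 0]]^T, v_3 = [[1, 0, 0, 1, 0]]^T

We seek v_1 ∈ ker((A + 2I)^3) \ ker((A + 2I)^2), then set v_{i+1} = (A + 2I) v_i.

One such chain is v_1 = [[-1, 0, 1, -2, 2]]^T, v_2 = [[-1, 1, 0, 0, 0]]^T, v_3 = [[1, 0, 0, 1, 0]]^T. Check: (A + 2I) v_3 = [[0, 0, 0, 0, 0]]^T = 0.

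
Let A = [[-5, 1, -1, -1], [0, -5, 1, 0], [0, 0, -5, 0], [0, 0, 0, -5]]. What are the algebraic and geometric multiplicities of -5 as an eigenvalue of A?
The characteristic polynomial is (x + 5)^4, so the factor x + 5 appears with exponent 4: the algebraic multiplicity is 4.

rank(A + 5I) = 2, so the eigenspace has dimension 4 - 2 = 2: the geometric multiplicity is 2.

Since 2 < 4, A is not diagonalizable.

algebraic multiplicity 4, geometric multiplicity 2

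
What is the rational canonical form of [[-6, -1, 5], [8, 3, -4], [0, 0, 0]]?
The invariant factors of A (the non-unit diagonal entries of the Smith normal form of xI - A over ℚ[x]) are x(x - 2)(x + 5), each dividing the next. The characteristic polynomial is their product, x(x - 2)(x + 5).

The rational canonical form is the block-diagonal matrix of companion matrices C(f_i):
R = [[0, 0, 0], [1, 0, 10], [0, 1, -3]].

R = [[0, 0, 0], [1, 0, 10], [0, 1, -3]]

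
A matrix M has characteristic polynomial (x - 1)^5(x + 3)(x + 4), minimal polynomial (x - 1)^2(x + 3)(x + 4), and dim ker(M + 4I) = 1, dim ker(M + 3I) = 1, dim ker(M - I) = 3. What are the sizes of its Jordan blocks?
λ = -4: algebraic multiplicity 1 (exponent in χ_M), largest block size 1 (exponent in m_M), 1 block (geometric multiplicity). This forces block sizes [1].
λ = -3: algebraic multiplicity 1 (exponent in χ_M), largest block size 1 (exponent in m_M), 1 block (geometric multiplicity). This forces block sizes [1].
λ = 1: algebraic multiplicity 5 (exponent in χ_M), largest block size 2 (exponent in m_M), 3 blocks (geometric multiplicity). These force block sizes [2, 2, 1].

Jordan blocks: (-4, 1), (-3, 1), (1, 2), (1, 2), (1, 1)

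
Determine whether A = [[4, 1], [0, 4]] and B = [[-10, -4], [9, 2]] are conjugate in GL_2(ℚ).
No.

trace(A) = 8 but trace(B) = -8. The trace is a similarity invariant, so A and B are not similar.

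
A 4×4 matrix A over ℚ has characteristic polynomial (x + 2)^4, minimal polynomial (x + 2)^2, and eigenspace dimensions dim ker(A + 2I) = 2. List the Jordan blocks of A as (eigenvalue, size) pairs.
λ = -2: algebraic multiplicity 4 (exponent in χ_A), largest block size 2 (exponent in m_A), 2 blocks (geometric multiplicity). These force block sizes [2, 2].

Jordan blocks: (-2, 2), (-2, 2)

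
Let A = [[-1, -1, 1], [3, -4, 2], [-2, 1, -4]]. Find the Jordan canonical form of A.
The characteristic polynomial is det(xI - A) = (x + 3)^3, so the eigenvalues are -3 (algebraic multiplicity 3).

For λ = -3: rank(A + 3I) = 2, rank((A + 3I)^2) = 1, rank((A + 3I)^3) = 0. The eigenspace has dimension 3 - 2 = 1, so there is 1 Jordan block; the rank sequence gives block sizes [3].

Assembling the blocks gives the Jordan form J above.

J = [[-3, 1, 0], [0, -3, 1], [0, 0, -3]]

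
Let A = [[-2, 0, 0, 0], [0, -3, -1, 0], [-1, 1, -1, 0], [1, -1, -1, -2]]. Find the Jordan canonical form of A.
J = [[-2, 1, 0, 0], [0, -2, 1, 0], [0, 0, -2, 0], [0, 0, 0, -2]]

The characteristic polynomial is det(xI - A) = (x + 2)^4, so the eigenvalues are -2 (algebraic multiplicity 4).

For λ = -2: rank(A + 2I) = 2, rank((A + 2I)^2) = 1, rank((A + 2I)^3) = 0. The eigenspace has dimension 4 - 2 = 2, so there are 2 Jordan blocks; the rank sequence gives block sizes [3, 1].

Assembling the blocks gives the Jordan form J above.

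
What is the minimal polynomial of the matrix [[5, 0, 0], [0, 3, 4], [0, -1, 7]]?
The characteristic polynomial factors as (x - 5)^3. The minimal polynomial is ∏(x - λ)^{k_λ} where k_λ is the size of the largest Jordan block at λ.

For λ = 5: rank(A - 5I) = 1, and the largest Jordan block has size 2 (the smallest k with rank((A - 5I)^k) = rank((A - 5I)^(k+1))).

So m_A(x) = (x - 5)^2.

m_A(x) = (x - 5)^2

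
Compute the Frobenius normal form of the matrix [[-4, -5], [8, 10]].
The invariant factors of A (the non-unit diagonal entries of the Smith normal form of xI - A over ℚ[x]) are x(x - 6), each dividing the next. The characteristic polynomial is their product, x(x - 6).

The rational canonical form is the block-diagonal matrix of companion matrices C(f_i):
R = [[0, 0], [1, 6]].

R = [[0, 0], [1, 6]]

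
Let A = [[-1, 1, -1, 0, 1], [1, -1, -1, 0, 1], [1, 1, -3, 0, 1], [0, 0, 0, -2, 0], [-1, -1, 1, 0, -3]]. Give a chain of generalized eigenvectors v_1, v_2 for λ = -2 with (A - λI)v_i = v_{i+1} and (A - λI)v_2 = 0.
v_1 = [[1, 3, 1, 0, -2]]^T, v_2 = [[1, 1, 1, 0, -1]]^T

We seek v_1 ∈ ker((A + 2I)^2) \ ker(A + 2I), then set v_{i+1} = (A + 2I) v_i.

One such chain is v_1 = [[1, 3, 1, 0, -2]]^T, v_2 = [[1, 1, 1, 0, -1]]^T. Check: (A + 2I) v_2 = [[0, 0, 0, 0, 0]]^T = 0.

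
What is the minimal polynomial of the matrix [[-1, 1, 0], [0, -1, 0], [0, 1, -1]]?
m_A(x) = (x + 1)^2

The characteristic polynomial factors as (x + 1)^3. The minimal polynomial is ∏(x - λ)^{k_λ} where k_λ is the size of the largest Jordan block at λ.

For λ = -1: rank(A + I) = 1, and the largest Jordan block has size 2 (the smallest k with rank((A + I)^k) = rank((A + I)^(k+1))).

So m_A(x) = (x + 1)^2.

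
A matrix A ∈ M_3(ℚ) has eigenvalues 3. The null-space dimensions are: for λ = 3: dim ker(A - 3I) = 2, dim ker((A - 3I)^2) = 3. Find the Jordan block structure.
λ = 3: successive nullity increments [2, 1] count blocks of size ≥ k; block sizes are [2, 1].

Jordan blocks: (3, 2), (3, 1)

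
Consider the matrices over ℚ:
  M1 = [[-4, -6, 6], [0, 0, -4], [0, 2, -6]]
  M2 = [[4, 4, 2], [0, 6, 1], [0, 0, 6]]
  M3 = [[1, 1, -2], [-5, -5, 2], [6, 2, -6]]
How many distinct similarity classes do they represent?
3 classes: {M1}, {M2}, {M3}

Characteristic polynomials: χ_{M1} = (x + 2)(x + 4)^2, χ_{M2} = (x - 6)^2(x - 4), χ_{M3} = (x + 2)(x + 4)^2.

{M1}: invariant factors x + 4, (x + 2)(x + 4).

{M2}: invariant factors (x - 6)^2(x - 4).

{M3}: invariant factors (x + 2)(x + 4)^2.

Matrices are similar if and only if their invariant-factor lists agree; the partition into similarity classes is {M1}, {M2}, {M3}.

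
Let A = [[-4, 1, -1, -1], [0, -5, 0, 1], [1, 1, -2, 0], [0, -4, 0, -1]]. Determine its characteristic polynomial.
χ_A(x) = (x + 3)^4

xI - A = [[x + 4, -1, 1, 1], [0, x + 5, 0, -1], [-1, -1, x + 2, 0], [0, 4, 0, x + 1]].

Expanding det(xI - A) along the first row:
det(xI - A) = + (x + 4)·det([[x + 5, 0, -1], [-1, x + 2, 0], [4, 0, x + 1]]) - (-1)·det([[0, 0, -1], [-1, x + 2, 0], [0, 0, x + 1]]) + (1)·det([[0, x + 5, -1], [-1, -1, 0], [0, 4, x + 1]]) - (1)·det([[0, x + 5, 0], [-1, -1, x + 2], [0, 4, 0]]).

Evaluating gives χ_A(x) = x^4 + 12x^3 + 54x^2 + 108x + 81 = (x + 3)^4.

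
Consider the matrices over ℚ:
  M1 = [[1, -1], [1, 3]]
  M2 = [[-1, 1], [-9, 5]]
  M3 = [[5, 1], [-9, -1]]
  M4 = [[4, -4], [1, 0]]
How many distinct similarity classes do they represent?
Characteristic polynomials: χ_{M1} = (x - 2)^2, χ_{M2} = (x - 2)^2, χ_{M3} = (x - 2)^2, χ_{M4} = (x - 2)^2.

{M1, M2, M3, M4}: invariant factors (x - 2)^2.

Matrices are similar if and only if their invariant-factor lists agree; the partition into similarity classes is {M1, M2, M3, M4}.

1 class: {M1, M2, M3, M4}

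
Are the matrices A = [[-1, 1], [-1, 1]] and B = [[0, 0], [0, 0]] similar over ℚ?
Both have characteristic polynomial x^2, but the minimal polynomial of A is x^2 while the minimal polynomial of B is x. The minimal polynomial is a similarity invariant, so A and B are not similar.

No.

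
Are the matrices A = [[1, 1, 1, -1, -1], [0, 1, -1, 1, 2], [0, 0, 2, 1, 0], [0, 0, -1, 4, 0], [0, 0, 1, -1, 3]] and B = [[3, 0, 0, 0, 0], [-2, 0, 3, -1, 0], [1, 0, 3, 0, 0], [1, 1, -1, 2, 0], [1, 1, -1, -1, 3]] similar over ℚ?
Two matrices over a field are similar if and only if they have the same invariant factors.

Both A and B have characteristic polynomial (x - 3)^3(x - 1)^2 and minimal polynomial (x - 3)^2(x - 1)^2. Computing further, both have invariant factors x - 3, (x - 3)^2(x - 1)^2. Hence A and B are similar.

Yes.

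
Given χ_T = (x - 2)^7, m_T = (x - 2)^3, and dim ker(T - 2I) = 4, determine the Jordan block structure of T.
λ = 2: algebraic multiplicity 7 (exponent in χ_T), largest block size 3 (exponent in m_T), 4 blocks (geometric multiplicity). These force block sizes [3, 2, 1, 1].

Jordan blocks: (2, 3), (2, 2), (2, 1), (2, 1)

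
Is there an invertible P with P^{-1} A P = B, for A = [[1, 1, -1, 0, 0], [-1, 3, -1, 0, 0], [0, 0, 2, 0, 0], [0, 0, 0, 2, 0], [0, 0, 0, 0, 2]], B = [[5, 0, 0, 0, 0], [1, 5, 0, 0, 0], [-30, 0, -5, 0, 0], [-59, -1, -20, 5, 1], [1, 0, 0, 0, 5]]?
No.

trace(A) = 10 but trace(B) = 15. The trace is a similarity invariant, so A and B are not similar.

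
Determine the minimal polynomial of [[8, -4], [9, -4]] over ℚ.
The characteristic polynomial factors as (x - 2)^2. The minimal polynomial is ∏(x - λ)^{k_λ} where k_λ is the size of the largest Jordan block at λ.

For λ = 2: rank(A - 2I) = 1, and the largest Jordan block has size 2 (the smallest k with rank((A - 2I)^k) = rank((A - 2I)^(k+1))).

So m_A(x) = (x - 2)^2.

m_A(x) = (x - 2)^2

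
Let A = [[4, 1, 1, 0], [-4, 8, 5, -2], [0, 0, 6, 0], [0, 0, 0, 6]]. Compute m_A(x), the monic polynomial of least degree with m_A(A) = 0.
m_A(x) = (x - 6)^3

The characteristic polynomial factors as (x - 6)^4. The minimal polynomial is ∏(x - λ)^{k_λ} where k_λ is the size of the largest Jordan block at λ.

For λ = 6: rank(A - 6I) = 2, and the largest Jordan block has size 3 (the smallest k with rank((A - 6I)^k) = rank((A - 6I)^(k+1))).

So m_A(x) = (x - 6)^3.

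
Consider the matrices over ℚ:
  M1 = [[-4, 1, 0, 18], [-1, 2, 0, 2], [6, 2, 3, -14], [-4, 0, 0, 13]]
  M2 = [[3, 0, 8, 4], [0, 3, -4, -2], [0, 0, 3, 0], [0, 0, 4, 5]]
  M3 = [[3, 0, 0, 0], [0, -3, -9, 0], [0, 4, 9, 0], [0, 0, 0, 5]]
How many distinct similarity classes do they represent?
Characteristic polynomials: χ_{M1} = (x - 5)(x - 3)^3, χ_{M2} = (x - 5)(x - 3)^3, χ_{M3} = (x - 5)(x - 3)^3.

{M1, M3}: invariant factors x - 3, (x - 5)(x - 3)^2.

{M2}: invariant factors x - 3, x - 3, (x - 5)(x - 3).

Matrices are similar if and only if their invariant-factor lists agree; the partition into similarity classes is {M1, M3}, {M2}.

2 classes: {M1, M3}, {M2}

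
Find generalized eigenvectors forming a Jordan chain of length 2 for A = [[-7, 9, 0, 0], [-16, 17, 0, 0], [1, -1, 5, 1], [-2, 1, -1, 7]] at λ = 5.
v_1 = [[1, 1, 0, 0]]^T, v_2 = [[-3, -4, 0, -1]]^T

We seek v_1 ∈ ker((A - 5I)^2) \ ker(A - 5I), then set v_{i+1} = (A - 5I) v_i.

One such chain is v_1 = [[1, 1, 0, 0]]^T, v_2 = [[-3, -4, 0, -1]]^T. Check: (A - 5I) v_2 = [[0, 0, 0, 0]]^T = 0.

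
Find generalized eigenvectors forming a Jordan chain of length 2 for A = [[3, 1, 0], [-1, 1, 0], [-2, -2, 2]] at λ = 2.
v_1 = [[-1, 0, 0]]^T, v_2 = [[-1, 1, 2]]^T

We seek v_1 ∈ ker((A - 2I)^2) \ ker(A - 2I), then set v_{i+1} = (A - 2I) v_i.

One such chain is v_1 = [[-1, 0, 0]]^T, v_2 = [[-1, 1, 2]]^T. Check: (A - 2I) v_2 = [[0, 0, 0]]^T = 0.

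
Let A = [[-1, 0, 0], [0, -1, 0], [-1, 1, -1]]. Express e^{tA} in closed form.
e^{tA} = [[e^{-t}, 0, 0], [0, e^{-t}, 0], [-t*e^{-t}, t*e^{-t}, e^{-t}]]

A has Jordan form J = [[-1, 1, 0], [0, -1, 0], [0, 0, -1]] with A = PJP^{-1}, so e^{tA} = P e^{tJ} P^{-1}.

For a Jordan block J_k(λ), e^{tJ_k(λ)} = e^{λt} · (I + tN + t^2 N^2/2! + ... + t^{k-1} N^{k-1}/(k-1)!) where N is the nilpotent superdiagonal part.

Assembling the blocks and conjugating back gives the entries of e^{tA} as shown above.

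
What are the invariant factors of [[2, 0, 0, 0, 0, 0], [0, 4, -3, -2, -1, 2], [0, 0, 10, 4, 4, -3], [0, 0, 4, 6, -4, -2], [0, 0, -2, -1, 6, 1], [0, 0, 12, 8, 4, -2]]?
The Jordan structure of A has elementary divisors (x - 2), (x - 4)^3, (x - 6)^2. Arranging the block sizes at each eigenvalue in decreasing order and taking row products gives the invariant factors.

Invariant factors (smallest first, each dividing the next): (x - 6)^2(x - 4)^3(x - 2).

Check: the last factor (x - 6)^2(x - 4)^3(x - 2) is the minimal polynomial, and the product (x - 6)^2(x - 4)^3(x - 2) is the characteristic polynomial.

(x - 6)^2(x - 4)^3(x - 2)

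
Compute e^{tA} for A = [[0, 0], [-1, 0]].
e^{tA} = [[1, 0], [-t, 1]]

A has Jordan form J = [[0, 1], [0, 0]] with A = PJP^{-1}, so e^{tA} = P e^{tJ} P^{-1}.

For a Jordan block J_k(λ), e^{tJ_k(λ)} = e^{λt} · (I + tN + t^2 N^2/2! + ... + t^{k-1} N^{k-1}/(k-1)!) where N is the nilpotent superdiagonal part.

Assembling the blocks and conjugating back gives the entries of e^{tA} as shown above.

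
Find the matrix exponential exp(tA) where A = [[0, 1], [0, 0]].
A has Jordan form J = [[0, 1], [0, 0]] with A = PJP^{-1}, so e^{tA} = P e^{tJ} P^{-1}.

For a Jordan block J_k(λ), e^{tJ_k(λ)} = e^{λt} · (I + tN + t^2 N^2/2! + ... + t^{k-1} N^{k-1}/(k-1)!) where N is the nilpotent superdiagonal part.

Assembling the blocks and conjugating back gives the entries of e^{tA} as shown above.

e^{tA} = [[1, t], [0, 1]]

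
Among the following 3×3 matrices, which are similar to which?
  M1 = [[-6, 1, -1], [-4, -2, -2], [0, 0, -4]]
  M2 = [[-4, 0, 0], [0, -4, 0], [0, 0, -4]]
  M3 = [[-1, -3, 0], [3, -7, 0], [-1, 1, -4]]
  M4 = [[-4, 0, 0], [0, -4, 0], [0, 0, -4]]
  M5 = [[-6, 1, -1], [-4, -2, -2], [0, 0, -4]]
Characteristic polynomials: χ_{M1} = (x + 4)^3, χ_{M2} = (x + 4)^3, χ_{M3} = (x + 4)^3, χ_{M4} = (x + 4)^3, χ_{M5} = (x + 4)^3.

{M1, M3, M5}: invariant factors x + 4, (x + 4)^2.

{M2, M4}: invariant factors x + 4, x + 4, x + 4.

Matrices are similar if and only if their invariant-factor lists agree; the partition into similarity classes is {M1, M3, M5}, {M2, M4}.

2 classes: {M1, M3, M5}, {M2, M4}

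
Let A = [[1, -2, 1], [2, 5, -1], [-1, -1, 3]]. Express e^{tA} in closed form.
A has Jordan form J = [[3, 1, 0], [0, 3, 1], [0, 0, 3]] with A = PJP^{-1}, so e^{tA} = P e^{tJ} P^{-1}.

For a Jordan block J_k(λ), e^{tJ_k(λ)} = e^{λt} · (I + tN + t^2 N^2/2! + ... + t^{k-1} N^{k-1}/(k-1)!) where N is the nilpotent superdiagonal part.

Assembling the blocks and conjugating back gives the entries of e^{tA} as shown above.

e^{tA} = [[(-t^2 - 4*t + 2)*e^{3*t}/2, t*(-t - 4)*e^{3*t}/2, t*e^{3*t}], [t*(t + 4)*e^{3*t}/2, (t^2 + 4*t + 2)*e^{3*t}/2, -t*e^{3*t}], [-t*e^{3*t}, -t*e^{3*t}, e^{3*t}]]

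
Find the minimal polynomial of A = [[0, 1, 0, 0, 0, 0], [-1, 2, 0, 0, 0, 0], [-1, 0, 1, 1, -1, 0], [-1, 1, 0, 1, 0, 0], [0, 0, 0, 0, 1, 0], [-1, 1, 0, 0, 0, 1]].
m_A(x) = (x - 1)^2

The characteristic polynomial factors as (x - 1)^6. The minimal polynomial is ∏(x - λ)^{k_λ} where k_λ is the size of the largest Jordan block at λ.

For λ = 1: rank(A - I) = 2, and the largest Jordan block has size 2 (the smallest k with rank((A - I)^k) = rank((A - I)^(k+1))).

So m_A(x) = (x - 1)^2.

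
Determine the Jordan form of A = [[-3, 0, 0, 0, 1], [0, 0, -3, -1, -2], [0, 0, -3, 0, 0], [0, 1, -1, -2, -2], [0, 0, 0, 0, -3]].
The characteristic polynomial is det(xI - A) = (x + 1)^2(x + 3)^3, so the eigenvalues are -3 (algebraic multiplicity 3), -1 (algebraic multiplicity 2).

For λ = -3: rank(A + 3I) = 3, rank((A + 3I)^2) = 2. The eigenspace has dimension 5 - 3 = 2, so there are 2 Jordan blocks; the rank sequence gives block sizes [2, 1].

For λ = -1: rank(A + I) = 4, rank((A + I)^2) = 3. The eigenspace has dimension 5 - 4 = 1, so there is 1 Jordan block; the rank sequence gives block sizes [2].

Assembling the blocks gives the Jordan form J above.

J = [[-3, 1, 0, 0, 0], [0, -3, 0, 0, 0], [0, 0, -3, 0, 0], [0, 0, 0, -1, 1], [0, 0, 0, 0, -1]]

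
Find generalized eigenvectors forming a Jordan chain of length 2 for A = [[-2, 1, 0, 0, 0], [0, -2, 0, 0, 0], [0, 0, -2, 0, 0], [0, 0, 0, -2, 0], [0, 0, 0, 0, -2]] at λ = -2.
v_1 = [[1, 1, 1, 0, -1]]^T, v_2 = [[1, 0, 0, 0, 0]]^T

We seek v_1 ∈ ker((A + 2I)^2) \ ker(A + 2I), then set v_{i+1} = (A + 2I) v_i.

One such chain is v_1 = [[1, 1, 1, 0, -1]]^T, v_2 = [[1, 0, 0, 0, 0]]^T. Check: (A + 2I) v_2 = [[0, 0, 0, 0, 0]]^T = 0.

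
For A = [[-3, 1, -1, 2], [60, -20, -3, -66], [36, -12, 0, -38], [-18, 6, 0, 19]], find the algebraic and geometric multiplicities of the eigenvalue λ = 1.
The characteristic polynomial is x^2(x - 1)(x + 5), so the factor x - 1 appears with exponent 1: the algebraic multiplicity is 1.

rank(A - I) = 3, so the eigenspace has dimension 4 - 3 = 1: the geometric multiplicity is 1.

algebraic multiplicity 1, geometric multiplicity 1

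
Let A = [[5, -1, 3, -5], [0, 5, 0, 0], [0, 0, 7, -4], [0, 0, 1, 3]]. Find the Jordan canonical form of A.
The characteristic polynomial is det(xI - A) = (x - 5)^4, so the eigenvalues are 5 (algebraic multiplicity 4).

For λ = 5: rank(A - 5I) = 2, rank((A - 5I)^2) = 1, rank((A - 5I)^3) = 0. The eigenspace has dimension 4 - 2 = 2, so there are 2 Jordan blocks; the rank sequence gives block sizes [3, 1].

Assembling the blocks gives the Jordan form J above.

J = [[5, 1, 0, 0], [0, 5, 1, 0], [0, 0, 5, 0], [0, 0, 0, 5]]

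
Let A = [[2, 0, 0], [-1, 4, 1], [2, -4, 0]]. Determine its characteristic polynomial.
xI - A = [[x - 2, 0, 0], [1, x - 4, -1], [-2, 4, x]].

Expanding det(xI - A) along the first row:
det(xI - A) = + (x - 2)·det([[x - 4, -1], [4, x]]) - (0)·det([[1, -1], [-2, x]]) + (0)·det([[1, x - 4], [-2, 4]]).

Evaluating gives χ_A(x) = x^3 - 6x^2 + 12x - 8 = (x - 2)^3.

χ_A(x) = (x - 2)^3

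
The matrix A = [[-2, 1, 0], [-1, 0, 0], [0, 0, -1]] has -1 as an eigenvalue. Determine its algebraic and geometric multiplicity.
The characteristic polynomial is (x + 1)^3, so the factor x + 1 appears with exponent 3: the algebraic multiplicity is 3.

rank(A + I) = 1, so the eigenspace has dimension 3 - 1 = 2: the geometric multiplicity is 2.

Since 2 < 3, A is not diagonalizable.

algebraic multiplicity 3, geometric multiplicity 2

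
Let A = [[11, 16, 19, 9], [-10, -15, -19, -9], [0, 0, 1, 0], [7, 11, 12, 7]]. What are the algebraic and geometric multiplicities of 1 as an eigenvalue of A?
The characteristic polynomial is (x - 1)^4, so the factor x - 1 appears with exponent 4: the algebraic multiplicity is 4.

rank(A - I) = 2, so the eigenspace has dimension 4 - 2 = 2: the geometric multiplicity is 2.

Since 2 < 4, A is not diagonalizable.

algebraic multiplicity 4, geometric multiplicity 2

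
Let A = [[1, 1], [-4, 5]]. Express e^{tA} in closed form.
e^{tA} = [[(1 - 2*t)*e^{3*t}, t*e^{3*t}], [-4*t*e^{3*t}, (2*t + 1)*e^{3*t}]]

A has Jordan form J = [[3, 1], [0, 3]] with A = PJP^{-1}, so e^{tA} = P e^{tJ} P^{-1}.

For a Jordan block J_k(λ), e^{tJ_k(λ)} = e^{λt} · (I + tN + t^2 N^2/2! + ... + t^{k-1} N^{k-1}/(k-1)!) where N is the nilpotent superdiagonal part.

Assembling the blocks and conjugating back gives the entries of e^{tA} as shown above.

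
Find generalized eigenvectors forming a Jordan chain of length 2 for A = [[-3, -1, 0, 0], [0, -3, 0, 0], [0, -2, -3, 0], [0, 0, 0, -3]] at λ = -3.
We seek v_1 ∈ ker((A + 3I)^2) \ ker(A + 3I), then set v_{i+1} = (A + 3I) v_i.

One such chain is v_1 = [[1, -1, 0, 1]]^T, v_2 = [[1, 0, 2, 0]]^T. Check: (A + 3I) v_2 = [[0, 0, 0, 0]]^T = 0.

v_1 = [[1, -1, 0, 1]]^T, v_2 = [[1, 0, 2, 0]]^T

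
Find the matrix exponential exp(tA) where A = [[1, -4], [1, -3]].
e^{tA} = [[(2*t + 1)*e^{-t}, -4*t*e^{-t}], [t*e^{-t}, (1 - 2*t)*e^{-t}]]

A has Jordan form J = [[-1, 1], [0, -1]] with A = PJP^{-1}, so e^{tA} = P e^{tJ} P^{-1}.

For a Jordan block J_k(λ), e^{tJ_k(λ)} = e^{λt} · (I + tN + t^2 N^2/2! + ... + t^{k-1} N^{k-1}/(k-1)!) where N is the nilpotent superdiagonal part.

Assembling the blocks and conjugating back gives the entries of e^{tA} as shown above.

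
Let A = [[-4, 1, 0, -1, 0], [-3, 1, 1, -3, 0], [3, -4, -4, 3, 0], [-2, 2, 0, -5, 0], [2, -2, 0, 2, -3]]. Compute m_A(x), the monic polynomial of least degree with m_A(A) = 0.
The characteristic polynomial factors as (x + 3)^5. The minimal polynomial is ∏(x - λ)^{k_λ} where k_λ is the size of the largest Jordan block at λ.

For λ = -3: rank(A + 3I) = 2, and the largest Jordan block has size 3 (the smallest k with rank((A + 3I)^k) = rank((A + 3I)^(k+1))).

So m_A(x) = (x + 3)^3.

m_A(x) = (x + 3)^3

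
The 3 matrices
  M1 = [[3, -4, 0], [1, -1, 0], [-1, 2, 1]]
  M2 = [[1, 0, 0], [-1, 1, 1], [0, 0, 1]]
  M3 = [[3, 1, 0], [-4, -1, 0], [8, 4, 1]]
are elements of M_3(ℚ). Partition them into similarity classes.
Characteristic polynomials: χ_{M1} = (x - 1)^3, χ_{M2} = (x - 1)^3, χ_{M3} = (x - 1)^3.

{M1, M2, M3}: invariant factors x - 1, (x - 1)^2.

Matrices are similar if and only if their invariant-factor lists agree; the partition into similarity classes is {M1, M2, M3}.

1 class: {M1, M2, M3}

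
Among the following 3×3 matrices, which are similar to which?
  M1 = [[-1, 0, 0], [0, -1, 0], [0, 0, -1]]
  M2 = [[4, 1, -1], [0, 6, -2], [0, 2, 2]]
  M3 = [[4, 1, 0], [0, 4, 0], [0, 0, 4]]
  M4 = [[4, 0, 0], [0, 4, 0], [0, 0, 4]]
3 classes: {M1}, {M2, M3}, {M4}

Characteristic polynomials: χ_{M1} = (x + 1)^3, χ_{M2} = (x - 4)^3, χ_{M3} = (x - 4)^3, χ_{M4} = (x - 4)^3.

{M1}: invariant factors x + 1, x + 1, x + 1.

{M2, M3}: invariant factors x - 4, (x - 4)^2.

{M4}: invariant factors x - 4, x - 4, x - 4.

Matrices are similar if and only if their invariant-factor lists agree; the partition into similarity classes is {M1}, {M2, M3}, {M4}.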